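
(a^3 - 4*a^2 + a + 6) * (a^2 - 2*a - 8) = a^5 - 6*a^4 + a^3 + 36*a^2 - 20*a - 48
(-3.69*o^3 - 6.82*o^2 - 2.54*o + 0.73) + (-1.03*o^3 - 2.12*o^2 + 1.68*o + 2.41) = -4.72*o^3 - 8.94*o^2 - 0.86*o + 3.14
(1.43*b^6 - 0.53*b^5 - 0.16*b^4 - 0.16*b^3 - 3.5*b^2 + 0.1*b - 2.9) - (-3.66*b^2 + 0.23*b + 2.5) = 1.43*b^6 - 0.53*b^5 - 0.16*b^4 - 0.16*b^3 + 0.16*b^2 - 0.13*b - 5.4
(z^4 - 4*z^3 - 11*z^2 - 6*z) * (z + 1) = z^5 - 3*z^4 - 15*z^3 - 17*z^2 - 6*z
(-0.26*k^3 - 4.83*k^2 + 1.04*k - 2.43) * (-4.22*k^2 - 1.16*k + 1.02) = 1.0972*k^5 + 20.6842*k^4 + 0.948799999999999*k^3 + 4.1216*k^2 + 3.8796*k - 2.4786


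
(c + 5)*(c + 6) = c^2 + 11*c + 30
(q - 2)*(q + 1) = q^2 - q - 2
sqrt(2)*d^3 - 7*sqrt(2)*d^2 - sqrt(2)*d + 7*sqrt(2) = (d - 7)*(d - 1)*(sqrt(2)*d + sqrt(2))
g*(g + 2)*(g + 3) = g^3 + 5*g^2 + 6*g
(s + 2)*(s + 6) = s^2 + 8*s + 12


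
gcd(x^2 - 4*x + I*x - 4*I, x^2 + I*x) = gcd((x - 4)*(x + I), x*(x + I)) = x + I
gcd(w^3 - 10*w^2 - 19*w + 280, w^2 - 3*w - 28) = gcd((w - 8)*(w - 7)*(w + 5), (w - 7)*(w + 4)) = w - 7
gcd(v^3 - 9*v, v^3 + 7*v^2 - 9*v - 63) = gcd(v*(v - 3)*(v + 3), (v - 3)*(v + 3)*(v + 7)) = v^2 - 9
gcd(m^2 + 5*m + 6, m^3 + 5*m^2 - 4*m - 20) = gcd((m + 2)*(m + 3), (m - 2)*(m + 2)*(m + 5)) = m + 2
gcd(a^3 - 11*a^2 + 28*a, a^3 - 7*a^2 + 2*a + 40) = a - 4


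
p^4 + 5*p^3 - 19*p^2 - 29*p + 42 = (p - 3)*(p - 1)*(p + 2)*(p + 7)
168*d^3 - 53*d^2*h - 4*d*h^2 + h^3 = (-8*d + h)*(-3*d + h)*(7*d + h)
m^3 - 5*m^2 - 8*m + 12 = (m - 6)*(m - 1)*(m + 2)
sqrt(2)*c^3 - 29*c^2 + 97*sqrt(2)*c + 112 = (c - 8*sqrt(2))*(c - 7*sqrt(2))*(sqrt(2)*c + 1)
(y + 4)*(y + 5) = y^2 + 9*y + 20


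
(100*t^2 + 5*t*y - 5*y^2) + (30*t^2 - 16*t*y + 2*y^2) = 130*t^2 - 11*t*y - 3*y^2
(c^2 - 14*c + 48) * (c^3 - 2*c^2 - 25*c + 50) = c^5 - 16*c^4 + 51*c^3 + 304*c^2 - 1900*c + 2400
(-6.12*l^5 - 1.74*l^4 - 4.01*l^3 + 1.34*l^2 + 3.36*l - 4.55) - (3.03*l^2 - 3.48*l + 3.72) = -6.12*l^5 - 1.74*l^4 - 4.01*l^3 - 1.69*l^2 + 6.84*l - 8.27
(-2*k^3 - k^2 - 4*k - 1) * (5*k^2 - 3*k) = -10*k^5 + k^4 - 17*k^3 + 7*k^2 + 3*k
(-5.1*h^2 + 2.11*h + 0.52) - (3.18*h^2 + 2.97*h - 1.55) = -8.28*h^2 - 0.86*h + 2.07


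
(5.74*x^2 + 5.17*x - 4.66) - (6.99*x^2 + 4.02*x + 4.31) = -1.25*x^2 + 1.15*x - 8.97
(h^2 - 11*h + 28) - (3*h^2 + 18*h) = -2*h^2 - 29*h + 28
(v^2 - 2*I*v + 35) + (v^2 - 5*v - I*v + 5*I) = 2*v^2 - 5*v - 3*I*v + 35 + 5*I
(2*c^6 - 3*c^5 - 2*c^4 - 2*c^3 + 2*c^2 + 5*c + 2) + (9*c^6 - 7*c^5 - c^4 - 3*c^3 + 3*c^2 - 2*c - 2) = 11*c^6 - 10*c^5 - 3*c^4 - 5*c^3 + 5*c^2 + 3*c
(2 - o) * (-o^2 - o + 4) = o^3 - o^2 - 6*o + 8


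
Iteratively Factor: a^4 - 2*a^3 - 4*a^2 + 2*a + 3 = (a - 1)*(a^3 - a^2 - 5*a - 3) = (a - 1)*(a + 1)*(a^2 - 2*a - 3) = (a - 3)*(a - 1)*(a + 1)*(a + 1)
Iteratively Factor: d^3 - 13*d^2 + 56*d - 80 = (d - 5)*(d^2 - 8*d + 16) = (d - 5)*(d - 4)*(d - 4)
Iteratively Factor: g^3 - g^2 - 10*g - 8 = (g + 1)*(g^2 - 2*g - 8) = (g - 4)*(g + 1)*(g + 2)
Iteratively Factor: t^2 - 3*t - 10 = (t + 2)*(t - 5)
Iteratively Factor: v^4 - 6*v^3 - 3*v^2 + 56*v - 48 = (v - 1)*(v^3 - 5*v^2 - 8*v + 48) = (v - 1)*(v + 3)*(v^2 - 8*v + 16) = (v - 4)*(v - 1)*(v + 3)*(v - 4)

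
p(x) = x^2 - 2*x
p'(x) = 2*x - 2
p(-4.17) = 25.73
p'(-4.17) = -10.34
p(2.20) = 0.44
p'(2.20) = 2.40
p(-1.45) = 5.00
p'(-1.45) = -4.90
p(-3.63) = 20.44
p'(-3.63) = -9.26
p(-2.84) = 13.75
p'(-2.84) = -7.68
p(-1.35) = 4.52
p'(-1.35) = -4.70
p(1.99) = -0.02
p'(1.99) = 1.98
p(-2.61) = 12.03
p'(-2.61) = -7.22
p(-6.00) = 48.00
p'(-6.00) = -14.00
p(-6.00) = 48.00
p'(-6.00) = -14.00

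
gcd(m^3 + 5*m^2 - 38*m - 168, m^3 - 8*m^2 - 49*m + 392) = m + 7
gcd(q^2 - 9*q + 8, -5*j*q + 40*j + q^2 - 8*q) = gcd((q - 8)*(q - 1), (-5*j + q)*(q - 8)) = q - 8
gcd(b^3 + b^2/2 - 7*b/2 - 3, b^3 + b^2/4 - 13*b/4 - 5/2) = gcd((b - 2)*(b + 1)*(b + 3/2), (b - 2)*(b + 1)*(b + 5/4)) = b^2 - b - 2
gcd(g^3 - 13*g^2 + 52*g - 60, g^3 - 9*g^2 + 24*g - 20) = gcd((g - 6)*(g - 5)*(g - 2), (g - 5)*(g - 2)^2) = g^2 - 7*g + 10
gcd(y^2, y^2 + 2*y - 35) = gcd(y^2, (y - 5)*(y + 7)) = 1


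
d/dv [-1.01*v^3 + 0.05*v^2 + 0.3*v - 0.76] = -3.03*v^2 + 0.1*v + 0.3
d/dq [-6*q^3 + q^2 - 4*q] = -18*q^2 + 2*q - 4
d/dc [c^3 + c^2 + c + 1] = 3*c^2 + 2*c + 1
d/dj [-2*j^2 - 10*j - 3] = -4*j - 10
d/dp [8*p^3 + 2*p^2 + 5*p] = 24*p^2 + 4*p + 5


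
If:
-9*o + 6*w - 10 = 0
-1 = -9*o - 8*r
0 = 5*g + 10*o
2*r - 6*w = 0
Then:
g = 26/15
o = -13/15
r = 11/10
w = 11/30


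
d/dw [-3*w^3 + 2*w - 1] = 2 - 9*w^2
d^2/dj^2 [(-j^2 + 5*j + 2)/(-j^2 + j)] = 4*(-2*j^3 - 3*j^2 + 3*j - 1)/(j^3*(j^3 - 3*j^2 + 3*j - 1))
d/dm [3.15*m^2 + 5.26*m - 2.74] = 6.3*m + 5.26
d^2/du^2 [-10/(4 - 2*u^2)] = 10*(3*u^2 + 2)/(u^2 - 2)^3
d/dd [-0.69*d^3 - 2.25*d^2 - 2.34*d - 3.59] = -2.07*d^2 - 4.5*d - 2.34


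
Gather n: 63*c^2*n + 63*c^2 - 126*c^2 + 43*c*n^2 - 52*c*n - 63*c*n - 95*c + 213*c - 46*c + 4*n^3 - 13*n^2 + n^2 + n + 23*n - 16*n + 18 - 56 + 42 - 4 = -63*c^2 + 72*c + 4*n^3 + n^2*(43*c - 12) + n*(63*c^2 - 115*c + 8)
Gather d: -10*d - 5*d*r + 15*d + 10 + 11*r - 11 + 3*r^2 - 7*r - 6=d*(5 - 5*r) + 3*r^2 + 4*r - 7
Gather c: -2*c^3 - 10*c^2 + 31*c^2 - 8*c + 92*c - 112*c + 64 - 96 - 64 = -2*c^3 + 21*c^2 - 28*c - 96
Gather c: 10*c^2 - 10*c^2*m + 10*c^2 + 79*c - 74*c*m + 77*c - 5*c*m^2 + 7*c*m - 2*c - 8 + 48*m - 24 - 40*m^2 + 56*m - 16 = c^2*(20 - 10*m) + c*(-5*m^2 - 67*m + 154) - 40*m^2 + 104*m - 48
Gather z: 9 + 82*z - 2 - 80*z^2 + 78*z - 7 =-80*z^2 + 160*z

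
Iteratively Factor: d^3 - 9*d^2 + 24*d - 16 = (d - 4)*(d^2 - 5*d + 4) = (d - 4)^2*(d - 1)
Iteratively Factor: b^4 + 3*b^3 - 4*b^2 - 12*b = (b + 2)*(b^3 + b^2 - 6*b) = (b + 2)*(b + 3)*(b^2 - 2*b) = b*(b + 2)*(b + 3)*(b - 2)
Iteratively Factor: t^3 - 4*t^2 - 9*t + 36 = (t - 3)*(t^2 - t - 12) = (t - 4)*(t - 3)*(t + 3)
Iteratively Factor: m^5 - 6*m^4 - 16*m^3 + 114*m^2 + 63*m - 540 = (m + 3)*(m^4 - 9*m^3 + 11*m^2 + 81*m - 180) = (m - 5)*(m + 3)*(m^3 - 4*m^2 - 9*m + 36) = (m - 5)*(m - 4)*(m + 3)*(m^2 - 9) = (m - 5)*(m - 4)*(m - 3)*(m + 3)*(m + 3)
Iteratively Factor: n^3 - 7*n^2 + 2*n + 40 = (n - 4)*(n^2 - 3*n - 10) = (n - 5)*(n - 4)*(n + 2)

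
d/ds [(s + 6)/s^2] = (-s - 12)/s^3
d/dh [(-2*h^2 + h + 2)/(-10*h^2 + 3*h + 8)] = 2*(2*h^2 + 4*h + 1)/(100*h^4 - 60*h^3 - 151*h^2 + 48*h + 64)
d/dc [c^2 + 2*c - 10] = 2*c + 2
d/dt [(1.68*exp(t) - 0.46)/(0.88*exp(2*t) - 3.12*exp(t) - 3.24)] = (-1.4784*exp(2*t) + 0.8096*exp(t) - 6.8784)*exp(t)/(0.7744*exp(4*t) - 5.4912*exp(3*t) + 4.032*exp(2*t) + 20.2176*exp(t) + 10.4976)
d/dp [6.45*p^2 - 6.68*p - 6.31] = 12.9*p - 6.68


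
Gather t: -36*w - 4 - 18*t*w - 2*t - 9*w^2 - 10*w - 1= t*(-18*w - 2) - 9*w^2 - 46*w - 5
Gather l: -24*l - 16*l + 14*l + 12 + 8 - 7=13 - 26*l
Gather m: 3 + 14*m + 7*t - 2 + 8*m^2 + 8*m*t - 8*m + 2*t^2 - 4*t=8*m^2 + m*(8*t + 6) + 2*t^2 + 3*t + 1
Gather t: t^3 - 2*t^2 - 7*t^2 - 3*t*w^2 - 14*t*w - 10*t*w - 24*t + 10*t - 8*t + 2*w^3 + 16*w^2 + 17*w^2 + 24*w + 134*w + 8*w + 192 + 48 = t^3 - 9*t^2 + t*(-3*w^2 - 24*w - 22) + 2*w^3 + 33*w^2 + 166*w + 240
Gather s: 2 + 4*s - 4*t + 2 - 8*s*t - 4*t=s*(4 - 8*t) - 8*t + 4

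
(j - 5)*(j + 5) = j^2 - 25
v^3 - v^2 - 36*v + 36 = (v - 6)*(v - 1)*(v + 6)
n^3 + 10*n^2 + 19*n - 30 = (n - 1)*(n + 5)*(n + 6)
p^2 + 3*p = p*(p + 3)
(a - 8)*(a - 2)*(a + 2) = a^3 - 8*a^2 - 4*a + 32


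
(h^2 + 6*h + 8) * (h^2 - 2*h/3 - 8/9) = h^4 + 16*h^3/3 + 28*h^2/9 - 32*h/3 - 64/9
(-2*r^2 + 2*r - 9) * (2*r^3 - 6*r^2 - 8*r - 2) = -4*r^5 + 16*r^4 - 14*r^3 + 42*r^2 + 68*r + 18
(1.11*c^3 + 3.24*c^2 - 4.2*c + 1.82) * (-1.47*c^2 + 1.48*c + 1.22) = -1.6317*c^5 - 3.12*c^4 + 12.3234*c^3 - 4.9386*c^2 - 2.4304*c + 2.2204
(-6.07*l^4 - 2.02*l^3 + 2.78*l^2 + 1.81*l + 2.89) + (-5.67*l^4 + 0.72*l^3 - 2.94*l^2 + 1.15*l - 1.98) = -11.74*l^4 - 1.3*l^3 - 0.16*l^2 + 2.96*l + 0.91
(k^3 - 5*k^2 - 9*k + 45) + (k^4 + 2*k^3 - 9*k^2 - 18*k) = k^4 + 3*k^3 - 14*k^2 - 27*k + 45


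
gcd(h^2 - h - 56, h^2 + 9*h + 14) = h + 7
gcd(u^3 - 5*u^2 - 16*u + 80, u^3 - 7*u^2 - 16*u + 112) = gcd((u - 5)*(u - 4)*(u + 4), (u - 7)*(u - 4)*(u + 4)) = u^2 - 16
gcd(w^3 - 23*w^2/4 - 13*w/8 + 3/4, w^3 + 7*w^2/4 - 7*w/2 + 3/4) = w - 1/4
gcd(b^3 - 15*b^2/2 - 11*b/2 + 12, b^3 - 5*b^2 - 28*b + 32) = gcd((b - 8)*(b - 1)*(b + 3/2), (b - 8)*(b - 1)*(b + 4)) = b^2 - 9*b + 8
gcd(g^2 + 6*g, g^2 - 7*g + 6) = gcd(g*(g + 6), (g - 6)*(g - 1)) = 1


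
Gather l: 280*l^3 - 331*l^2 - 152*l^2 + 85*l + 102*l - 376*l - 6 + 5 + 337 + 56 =280*l^3 - 483*l^2 - 189*l + 392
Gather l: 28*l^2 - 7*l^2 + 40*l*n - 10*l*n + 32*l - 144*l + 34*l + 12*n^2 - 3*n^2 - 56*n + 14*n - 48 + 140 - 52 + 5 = 21*l^2 + l*(30*n - 78) + 9*n^2 - 42*n + 45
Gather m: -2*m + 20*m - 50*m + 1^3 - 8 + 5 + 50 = 48 - 32*m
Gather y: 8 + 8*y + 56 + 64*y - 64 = 72*y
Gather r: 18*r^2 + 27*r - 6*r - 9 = 18*r^2 + 21*r - 9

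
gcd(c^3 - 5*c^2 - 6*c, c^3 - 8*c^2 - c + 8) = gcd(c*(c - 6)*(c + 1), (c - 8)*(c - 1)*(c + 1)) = c + 1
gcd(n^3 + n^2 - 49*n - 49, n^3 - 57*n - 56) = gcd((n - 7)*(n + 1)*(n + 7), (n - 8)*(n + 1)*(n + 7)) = n^2 + 8*n + 7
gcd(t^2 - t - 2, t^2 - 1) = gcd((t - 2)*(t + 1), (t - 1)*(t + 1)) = t + 1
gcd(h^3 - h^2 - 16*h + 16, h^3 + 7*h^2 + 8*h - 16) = h^2 + 3*h - 4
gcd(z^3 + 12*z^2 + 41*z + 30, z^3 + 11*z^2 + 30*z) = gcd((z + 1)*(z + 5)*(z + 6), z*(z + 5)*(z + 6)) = z^2 + 11*z + 30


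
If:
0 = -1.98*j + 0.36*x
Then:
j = 0.181818181818182*x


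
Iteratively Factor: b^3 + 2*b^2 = (b + 2)*(b^2) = b*(b + 2)*(b)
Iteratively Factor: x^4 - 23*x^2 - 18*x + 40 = (x + 2)*(x^3 - 2*x^2 - 19*x + 20) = (x - 5)*(x + 2)*(x^2 + 3*x - 4) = (x - 5)*(x + 2)*(x + 4)*(x - 1)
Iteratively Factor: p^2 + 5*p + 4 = (p + 1)*(p + 4)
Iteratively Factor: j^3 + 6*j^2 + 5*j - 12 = (j + 3)*(j^2 + 3*j - 4) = (j - 1)*(j + 3)*(j + 4)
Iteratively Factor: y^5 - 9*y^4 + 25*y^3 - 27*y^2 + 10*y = (y)*(y^4 - 9*y^3 + 25*y^2 - 27*y + 10) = y*(y - 1)*(y^3 - 8*y^2 + 17*y - 10) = y*(y - 1)^2*(y^2 - 7*y + 10) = y*(y - 5)*(y - 1)^2*(y - 2)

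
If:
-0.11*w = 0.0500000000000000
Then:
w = -0.45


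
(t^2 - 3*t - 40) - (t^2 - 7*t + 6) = 4*t - 46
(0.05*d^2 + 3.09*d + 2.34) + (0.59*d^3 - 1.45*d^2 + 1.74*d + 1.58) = 0.59*d^3 - 1.4*d^2 + 4.83*d + 3.92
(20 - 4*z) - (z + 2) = 18 - 5*z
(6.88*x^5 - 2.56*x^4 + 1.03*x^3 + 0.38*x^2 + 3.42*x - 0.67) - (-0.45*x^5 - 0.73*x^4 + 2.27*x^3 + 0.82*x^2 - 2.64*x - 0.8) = 7.33*x^5 - 1.83*x^4 - 1.24*x^3 - 0.44*x^2 + 6.06*x + 0.13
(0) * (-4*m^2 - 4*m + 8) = 0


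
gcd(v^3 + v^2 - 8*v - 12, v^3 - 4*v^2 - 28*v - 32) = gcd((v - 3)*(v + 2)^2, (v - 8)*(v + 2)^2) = v^2 + 4*v + 4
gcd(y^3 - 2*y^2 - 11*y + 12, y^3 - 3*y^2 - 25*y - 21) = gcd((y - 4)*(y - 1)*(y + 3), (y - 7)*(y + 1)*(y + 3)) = y + 3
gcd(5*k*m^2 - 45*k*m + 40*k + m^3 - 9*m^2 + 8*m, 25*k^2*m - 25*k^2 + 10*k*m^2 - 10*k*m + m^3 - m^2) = 5*k*m - 5*k + m^2 - m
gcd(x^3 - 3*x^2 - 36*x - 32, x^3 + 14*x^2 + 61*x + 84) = x + 4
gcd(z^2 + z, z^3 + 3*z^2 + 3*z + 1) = z + 1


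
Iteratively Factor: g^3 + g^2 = (g)*(g^2 + g) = g*(g + 1)*(g)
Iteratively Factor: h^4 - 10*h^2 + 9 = (h - 1)*(h^3 + h^2 - 9*h - 9) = (h - 1)*(h + 3)*(h^2 - 2*h - 3) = (h - 1)*(h + 1)*(h + 3)*(h - 3)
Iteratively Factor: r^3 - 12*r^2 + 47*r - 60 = (r - 5)*(r^2 - 7*r + 12) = (r - 5)*(r - 3)*(r - 4)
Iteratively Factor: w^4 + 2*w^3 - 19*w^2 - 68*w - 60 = (w - 5)*(w^3 + 7*w^2 + 16*w + 12) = (w - 5)*(w + 2)*(w^2 + 5*w + 6) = (w - 5)*(w + 2)*(w + 3)*(w + 2)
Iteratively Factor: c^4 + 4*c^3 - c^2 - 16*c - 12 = (c + 2)*(c^3 + 2*c^2 - 5*c - 6) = (c + 1)*(c + 2)*(c^2 + c - 6) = (c + 1)*(c + 2)*(c + 3)*(c - 2)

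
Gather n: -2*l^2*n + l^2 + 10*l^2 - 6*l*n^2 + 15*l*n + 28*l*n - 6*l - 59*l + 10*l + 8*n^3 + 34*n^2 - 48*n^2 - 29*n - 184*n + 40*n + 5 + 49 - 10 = 11*l^2 - 55*l + 8*n^3 + n^2*(-6*l - 14) + n*(-2*l^2 + 43*l - 173) + 44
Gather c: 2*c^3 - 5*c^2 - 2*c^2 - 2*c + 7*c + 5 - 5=2*c^3 - 7*c^2 + 5*c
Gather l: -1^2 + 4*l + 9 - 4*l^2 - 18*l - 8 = -4*l^2 - 14*l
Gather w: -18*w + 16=16 - 18*w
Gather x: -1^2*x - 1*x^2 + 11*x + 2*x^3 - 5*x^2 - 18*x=2*x^3 - 6*x^2 - 8*x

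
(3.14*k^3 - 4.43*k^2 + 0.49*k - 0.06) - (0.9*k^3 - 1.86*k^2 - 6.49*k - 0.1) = 2.24*k^3 - 2.57*k^2 + 6.98*k + 0.04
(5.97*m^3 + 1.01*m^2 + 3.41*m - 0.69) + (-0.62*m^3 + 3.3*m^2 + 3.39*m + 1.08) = 5.35*m^3 + 4.31*m^2 + 6.8*m + 0.39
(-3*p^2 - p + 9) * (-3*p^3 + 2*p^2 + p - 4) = 9*p^5 - 3*p^4 - 32*p^3 + 29*p^2 + 13*p - 36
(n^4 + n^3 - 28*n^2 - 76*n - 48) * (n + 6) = n^5 + 7*n^4 - 22*n^3 - 244*n^2 - 504*n - 288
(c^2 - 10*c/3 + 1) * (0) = 0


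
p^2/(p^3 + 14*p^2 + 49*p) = p/(p^2 + 14*p + 49)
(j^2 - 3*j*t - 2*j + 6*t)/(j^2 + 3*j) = (j^2 - 3*j*t - 2*j + 6*t)/(j*(j + 3))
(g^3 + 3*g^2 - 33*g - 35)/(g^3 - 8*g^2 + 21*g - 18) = (g^3 + 3*g^2 - 33*g - 35)/(g^3 - 8*g^2 + 21*g - 18)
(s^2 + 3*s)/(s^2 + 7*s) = (s + 3)/(s + 7)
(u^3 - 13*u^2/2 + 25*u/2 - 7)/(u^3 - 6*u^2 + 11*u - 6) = (u - 7/2)/(u - 3)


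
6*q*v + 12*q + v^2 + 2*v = (6*q + v)*(v + 2)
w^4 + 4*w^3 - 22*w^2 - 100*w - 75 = (w - 5)*(w + 1)*(w + 3)*(w + 5)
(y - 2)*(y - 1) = y^2 - 3*y + 2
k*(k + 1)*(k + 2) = k^3 + 3*k^2 + 2*k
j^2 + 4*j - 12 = (j - 2)*(j + 6)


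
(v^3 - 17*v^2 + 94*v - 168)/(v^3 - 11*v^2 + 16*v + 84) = (v - 4)/(v + 2)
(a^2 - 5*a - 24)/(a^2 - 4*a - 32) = (a + 3)/(a + 4)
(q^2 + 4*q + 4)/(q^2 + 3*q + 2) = (q + 2)/(q + 1)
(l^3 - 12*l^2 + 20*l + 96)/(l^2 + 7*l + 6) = (l^3 - 12*l^2 + 20*l + 96)/(l^2 + 7*l + 6)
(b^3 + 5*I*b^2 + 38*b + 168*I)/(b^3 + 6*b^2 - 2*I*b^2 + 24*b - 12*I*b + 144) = (b + 7*I)/(b + 6)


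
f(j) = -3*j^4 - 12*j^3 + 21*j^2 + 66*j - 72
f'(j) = -12*j^3 - 36*j^2 + 42*j + 66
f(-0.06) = -75.88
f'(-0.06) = 63.35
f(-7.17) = -2971.04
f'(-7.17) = 2337.36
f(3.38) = -463.93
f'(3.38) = -666.69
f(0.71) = -19.61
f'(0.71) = 73.38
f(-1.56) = -96.06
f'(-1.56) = -41.57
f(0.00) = -72.00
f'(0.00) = 66.00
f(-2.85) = -9.66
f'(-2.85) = -68.32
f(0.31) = -49.91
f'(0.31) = 75.20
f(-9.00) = -9900.00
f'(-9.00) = 5520.00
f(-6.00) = -1008.00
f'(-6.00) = 1110.00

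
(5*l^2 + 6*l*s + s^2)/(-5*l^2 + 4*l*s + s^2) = (l + s)/(-l + s)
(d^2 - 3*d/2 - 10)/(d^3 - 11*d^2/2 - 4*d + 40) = 1/(d - 4)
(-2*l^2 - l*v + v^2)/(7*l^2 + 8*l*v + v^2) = (-2*l + v)/(7*l + v)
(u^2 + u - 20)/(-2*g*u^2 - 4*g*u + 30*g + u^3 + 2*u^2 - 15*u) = (u - 4)/(-2*g*u + 6*g + u^2 - 3*u)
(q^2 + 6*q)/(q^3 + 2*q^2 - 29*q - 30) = q/(q^2 - 4*q - 5)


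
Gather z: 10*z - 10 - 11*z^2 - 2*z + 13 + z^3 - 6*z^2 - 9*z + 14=z^3 - 17*z^2 - z + 17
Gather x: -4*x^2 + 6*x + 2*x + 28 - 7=-4*x^2 + 8*x + 21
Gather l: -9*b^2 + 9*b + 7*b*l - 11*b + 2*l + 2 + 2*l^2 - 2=-9*b^2 - 2*b + 2*l^2 + l*(7*b + 2)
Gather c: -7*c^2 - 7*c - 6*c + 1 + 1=-7*c^2 - 13*c + 2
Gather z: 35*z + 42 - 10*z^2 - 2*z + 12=-10*z^2 + 33*z + 54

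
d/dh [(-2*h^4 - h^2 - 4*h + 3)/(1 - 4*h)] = 2*(12*h^4 - 4*h^3 + 2*h^2 - h + 4)/(16*h^2 - 8*h + 1)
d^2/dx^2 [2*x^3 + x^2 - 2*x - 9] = 12*x + 2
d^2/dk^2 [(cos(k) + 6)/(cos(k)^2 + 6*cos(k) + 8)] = (-9*(1 - cos(2*k))^2*cos(k)/4 - 9*(1 - cos(2*k))^2/2 + 349*cos(k) + 12*cos(2*k) - 33*cos(3*k)/2 + cos(5*k)/2 + 270)/((cos(k) + 2)^3*(cos(k) + 4)^3)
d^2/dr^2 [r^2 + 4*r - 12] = 2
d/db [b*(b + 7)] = 2*b + 7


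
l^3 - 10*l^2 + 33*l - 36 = (l - 4)*(l - 3)^2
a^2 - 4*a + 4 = (a - 2)^2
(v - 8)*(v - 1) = v^2 - 9*v + 8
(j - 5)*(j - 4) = j^2 - 9*j + 20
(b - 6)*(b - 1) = b^2 - 7*b + 6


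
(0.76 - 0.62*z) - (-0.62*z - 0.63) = 1.39000000000000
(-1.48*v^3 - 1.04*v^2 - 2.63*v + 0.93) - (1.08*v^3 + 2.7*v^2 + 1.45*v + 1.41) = -2.56*v^3 - 3.74*v^2 - 4.08*v - 0.48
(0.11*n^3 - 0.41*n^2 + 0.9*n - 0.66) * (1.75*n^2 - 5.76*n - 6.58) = 0.1925*n^5 - 1.3511*n^4 + 3.2128*n^3 - 3.6412*n^2 - 2.1204*n + 4.3428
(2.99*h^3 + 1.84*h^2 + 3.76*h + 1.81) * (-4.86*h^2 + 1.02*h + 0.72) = -14.5314*h^5 - 5.8926*h^4 - 14.244*h^3 - 3.6366*h^2 + 4.5534*h + 1.3032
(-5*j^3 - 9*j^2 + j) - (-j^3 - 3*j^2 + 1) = -4*j^3 - 6*j^2 + j - 1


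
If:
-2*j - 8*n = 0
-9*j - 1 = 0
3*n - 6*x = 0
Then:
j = -1/9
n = 1/36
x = 1/72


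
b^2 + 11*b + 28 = (b + 4)*(b + 7)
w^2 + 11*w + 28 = (w + 4)*(w + 7)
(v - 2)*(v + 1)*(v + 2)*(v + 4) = v^4 + 5*v^3 - 20*v - 16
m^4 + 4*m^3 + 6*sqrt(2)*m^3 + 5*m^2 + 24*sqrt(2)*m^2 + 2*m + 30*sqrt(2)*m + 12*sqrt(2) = (m + 1)^2*(m + 2)*(m + 6*sqrt(2))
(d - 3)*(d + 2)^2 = d^3 + d^2 - 8*d - 12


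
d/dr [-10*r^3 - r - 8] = -30*r^2 - 1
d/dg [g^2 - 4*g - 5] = 2*g - 4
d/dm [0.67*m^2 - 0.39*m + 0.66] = 1.34*m - 0.39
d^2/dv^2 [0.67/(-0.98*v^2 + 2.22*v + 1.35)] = (-1.286936*v^2 + 2.915304*v + 0.67*(1.96*v - 2.22)*(3.92*v - 4.44) + 1.77282)/(-0.98*v^2 + 2.22*v + 1.35)^3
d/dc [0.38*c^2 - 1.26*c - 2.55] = 0.76*c - 1.26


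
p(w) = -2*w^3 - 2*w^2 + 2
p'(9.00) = -522.00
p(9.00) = -1618.00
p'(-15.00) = -1290.00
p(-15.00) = 6302.00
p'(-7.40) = -298.96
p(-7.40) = 702.93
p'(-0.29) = 0.66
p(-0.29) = 1.88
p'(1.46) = -18.63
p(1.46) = -8.49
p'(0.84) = -7.59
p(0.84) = -0.60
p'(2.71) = -54.90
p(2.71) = -52.49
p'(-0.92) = -1.40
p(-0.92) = 1.86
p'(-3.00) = -42.00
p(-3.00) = 38.00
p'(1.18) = -13.07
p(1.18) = -4.07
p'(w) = -6*w^2 - 4*w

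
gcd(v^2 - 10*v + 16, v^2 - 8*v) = v - 8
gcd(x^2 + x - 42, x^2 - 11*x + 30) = x - 6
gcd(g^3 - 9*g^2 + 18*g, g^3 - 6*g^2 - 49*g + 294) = g - 6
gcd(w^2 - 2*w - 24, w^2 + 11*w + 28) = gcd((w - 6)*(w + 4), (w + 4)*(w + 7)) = w + 4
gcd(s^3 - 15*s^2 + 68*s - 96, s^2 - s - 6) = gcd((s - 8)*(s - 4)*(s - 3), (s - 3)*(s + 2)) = s - 3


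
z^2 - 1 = (z - 1)*(z + 1)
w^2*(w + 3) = w^3 + 3*w^2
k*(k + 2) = k^2 + 2*k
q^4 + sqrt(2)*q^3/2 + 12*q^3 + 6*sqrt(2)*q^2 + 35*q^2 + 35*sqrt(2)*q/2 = q*(q + 5)*(q + 7)*(q + sqrt(2)/2)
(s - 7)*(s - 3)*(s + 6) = s^3 - 4*s^2 - 39*s + 126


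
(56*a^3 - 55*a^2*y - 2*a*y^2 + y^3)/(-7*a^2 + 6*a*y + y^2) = -8*a + y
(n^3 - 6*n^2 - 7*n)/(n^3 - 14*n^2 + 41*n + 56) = n/(n - 8)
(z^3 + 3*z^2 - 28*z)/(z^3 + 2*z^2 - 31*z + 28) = z/(z - 1)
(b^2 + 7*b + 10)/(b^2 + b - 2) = (b + 5)/(b - 1)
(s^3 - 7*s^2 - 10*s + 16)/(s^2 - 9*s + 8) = s + 2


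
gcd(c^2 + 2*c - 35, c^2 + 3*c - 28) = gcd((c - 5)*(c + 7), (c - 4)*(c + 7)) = c + 7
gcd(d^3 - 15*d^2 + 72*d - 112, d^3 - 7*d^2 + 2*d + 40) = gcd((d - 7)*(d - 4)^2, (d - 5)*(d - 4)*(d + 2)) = d - 4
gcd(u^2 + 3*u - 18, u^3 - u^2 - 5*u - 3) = u - 3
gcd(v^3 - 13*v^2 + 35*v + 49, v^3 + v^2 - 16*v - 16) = v + 1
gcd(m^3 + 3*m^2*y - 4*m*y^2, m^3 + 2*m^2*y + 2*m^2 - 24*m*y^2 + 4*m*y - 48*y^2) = 1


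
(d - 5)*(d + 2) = d^2 - 3*d - 10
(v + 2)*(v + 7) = v^2 + 9*v + 14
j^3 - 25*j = j*(j - 5)*(j + 5)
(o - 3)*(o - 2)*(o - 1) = o^3 - 6*o^2 + 11*o - 6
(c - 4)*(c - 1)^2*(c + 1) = c^4 - 5*c^3 + 3*c^2 + 5*c - 4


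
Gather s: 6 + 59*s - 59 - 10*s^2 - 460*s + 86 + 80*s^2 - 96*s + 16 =70*s^2 - 497*s + 49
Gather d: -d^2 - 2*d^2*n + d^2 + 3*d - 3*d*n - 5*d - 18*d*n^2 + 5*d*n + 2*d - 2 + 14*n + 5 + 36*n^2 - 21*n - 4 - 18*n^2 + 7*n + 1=-2*d^2*n + d*(-18*n^2 + 2*n) + 18*n^2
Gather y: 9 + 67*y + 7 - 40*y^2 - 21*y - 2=-40*y^2 + 46*y + 14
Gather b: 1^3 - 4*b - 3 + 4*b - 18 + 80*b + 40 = 80*b + 20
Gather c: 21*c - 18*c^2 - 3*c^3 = -3*c^3 - 18*c^2 + 21*c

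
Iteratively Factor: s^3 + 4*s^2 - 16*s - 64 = (s - 4)*(s^2 + 8*s + 16) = (s - 4)*(s + 4)*(s + 4)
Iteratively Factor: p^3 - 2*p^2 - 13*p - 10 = (p + 1)*(p^2 - 3*p - 10) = (p - 5)*(p + 1)*(p + 2)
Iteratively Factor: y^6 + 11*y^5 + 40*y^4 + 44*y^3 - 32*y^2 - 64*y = (y - 1)*(y^5 + 12*y^4 + 52*y^3 + 96*y^2 + 64*y) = (y - 1)*(y + 2)*(y^4 + 10*y^3 + 32*y^2 + 32*y) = (y - 1)*(y + 2)*(y + 4)*(y^3 + 6*y^2 + 8*y) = (y - 1)*(y + 2)*(y + 4)^2*(y^2 + 2*y) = y*(y - 1)*(y + 2)*(y + 4)^2*(y + 2)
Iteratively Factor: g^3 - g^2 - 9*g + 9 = (g - 1)*(g^2 - 9) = (g - 1)*(g + 3)*(g - 3)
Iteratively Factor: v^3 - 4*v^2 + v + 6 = (v - 2)*(v^2 - 2*v - 3) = (v - 3)*(v - 2)*(v + 1)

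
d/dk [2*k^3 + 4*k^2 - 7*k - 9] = 6*k^2 + 8*k - 7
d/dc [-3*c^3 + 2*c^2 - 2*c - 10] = -9*c^2 + 4*c - 2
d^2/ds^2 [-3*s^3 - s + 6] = -18*s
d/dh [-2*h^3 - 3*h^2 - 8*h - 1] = -6*h^2 - 6*h - 8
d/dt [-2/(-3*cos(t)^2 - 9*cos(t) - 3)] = 2*(2*cos(t) + 3)*sin(t)/(3*(cos(t)^2 + 3*cos(t) + 1)^2)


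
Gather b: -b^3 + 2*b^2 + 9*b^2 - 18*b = -b^3 + 11*b^2 - 18*b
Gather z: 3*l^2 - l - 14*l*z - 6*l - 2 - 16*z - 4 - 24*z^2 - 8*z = 3*l^2 - 7*l - 24*z^2 + z*(-14*l - 24) - 6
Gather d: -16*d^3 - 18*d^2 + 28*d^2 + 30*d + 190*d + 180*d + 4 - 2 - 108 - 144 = -16*d^3 + 10*d^2 + 400*d - 250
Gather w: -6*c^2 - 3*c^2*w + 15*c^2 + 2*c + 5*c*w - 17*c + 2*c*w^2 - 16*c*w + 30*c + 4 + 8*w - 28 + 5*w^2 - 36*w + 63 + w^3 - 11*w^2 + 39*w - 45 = 9*c^2 + 15*c + w^3 + w^2*(2*c - 6) + w*(-3*c^2 - 11*c + 11) - 6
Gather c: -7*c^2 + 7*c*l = -7*c^2 + 7*c*l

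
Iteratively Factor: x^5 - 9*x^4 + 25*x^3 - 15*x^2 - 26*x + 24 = (x - 3)*(x^4 - 6*x^3 + 7*x^2 + 6*x - 8) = (x - 3)*(x - 1)*(x^3 - 5*x^2 + 2*x + 8) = (x - 3)*(x - 2)*(x - 1)*(x^2 - 3*x - 4) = (x - 4)*(x - 3)*(x - 2)*(x - 1)*(x + 1)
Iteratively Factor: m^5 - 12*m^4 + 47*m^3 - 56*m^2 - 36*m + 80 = (m - 2)*(m^4 - 10*m^3 + 27*m^2 - 2*m - 40) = (m - 2)^2*(m^3 - 8*m^2 + 11*m + 20) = (m - 2)^2*(m + 1)*(m^2 - 9*m + 20) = (m - 4)*(m - 2)^2*(m + 1)*(m - 5)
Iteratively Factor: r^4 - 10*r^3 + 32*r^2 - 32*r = (r - 4)*(r^3 - 6*r^2 + 8*r) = r*(r - 4)*(r^2 - 6*r + 8) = r*(r - 4)^2*(r - 2)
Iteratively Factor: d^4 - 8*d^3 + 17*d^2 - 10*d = (d)*(d^3 - 8*d^2 + 17*d - 10) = d*(d - 5)*(d^2 - 3*d + 2) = d*(d - 5)*(d - 1)*(d - 2)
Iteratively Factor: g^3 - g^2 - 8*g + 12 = (g - 2)*(g^2 + g - 6) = (g - 2)*(g + 3)*(g - 2)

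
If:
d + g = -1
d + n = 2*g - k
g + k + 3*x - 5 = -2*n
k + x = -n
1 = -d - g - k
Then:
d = 2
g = -3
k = 0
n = -8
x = 8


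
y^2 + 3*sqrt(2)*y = y*(y + 3*sqrt(2))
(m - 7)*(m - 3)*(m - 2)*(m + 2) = m^4 - 10*m^3 + 17*m^2 + 40*m - 84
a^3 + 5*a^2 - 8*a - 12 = (a - 2)*(a + 1)*(a + 6)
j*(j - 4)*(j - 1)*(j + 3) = j^4 - 2*j^3 - 11*j^2 + 12*j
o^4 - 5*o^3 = o^3*(o - 5)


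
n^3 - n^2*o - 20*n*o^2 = n*(n - 5*o)*(n + 4*o)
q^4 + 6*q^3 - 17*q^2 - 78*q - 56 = (q - 4)*(q + 1)*(q + 2)*(q + 7)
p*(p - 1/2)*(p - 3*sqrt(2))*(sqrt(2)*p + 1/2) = sqrt(2)*p^4 - 11*p^3/2 - sqrt(2)*p^3/2 - 3*sqrt(2)*p^2/2 + 11*p^2/4 + 3*sqrt(2)*p/4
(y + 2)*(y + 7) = y^2 + 9*y + 14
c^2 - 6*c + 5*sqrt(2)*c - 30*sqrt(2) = (c - 6)*(c + 5*sqrt(2))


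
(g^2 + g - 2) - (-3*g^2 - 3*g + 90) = 4*g^2 + 4*g - 92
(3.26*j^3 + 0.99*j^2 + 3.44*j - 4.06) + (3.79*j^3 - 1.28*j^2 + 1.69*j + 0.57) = 7.05*j^3 - 0.29*j^2 + 5.13*j - 3.49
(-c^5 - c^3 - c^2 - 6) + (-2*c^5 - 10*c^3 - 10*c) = -3*c^5 - 11*c^3 - c^2 - 10*c - 6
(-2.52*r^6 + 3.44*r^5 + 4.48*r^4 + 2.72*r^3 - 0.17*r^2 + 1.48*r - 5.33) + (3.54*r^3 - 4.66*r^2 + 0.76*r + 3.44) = -2.52*r^6 + 3.44*r^5 + 4.48*r^4 + 6.26*r^3 - 4.83*r^2 + 2.24*r - 1.89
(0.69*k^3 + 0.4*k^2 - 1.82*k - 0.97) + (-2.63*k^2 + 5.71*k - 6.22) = 0.69*k^3 - 2.23*k^2 + 3.89*k - 7.19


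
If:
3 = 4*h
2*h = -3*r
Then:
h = 3/4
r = -1/2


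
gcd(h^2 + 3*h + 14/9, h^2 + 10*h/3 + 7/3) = h + 7/3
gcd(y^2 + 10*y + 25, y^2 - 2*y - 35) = y + 5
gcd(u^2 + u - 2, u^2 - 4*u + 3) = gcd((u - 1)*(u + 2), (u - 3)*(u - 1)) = u - 1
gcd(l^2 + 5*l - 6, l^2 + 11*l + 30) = l + 6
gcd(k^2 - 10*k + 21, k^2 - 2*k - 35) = k - 7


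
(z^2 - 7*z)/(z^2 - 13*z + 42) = z/(z - 6)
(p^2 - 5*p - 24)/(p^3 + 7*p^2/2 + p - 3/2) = 2*(p - 8)/(2*p^2 + p - 1)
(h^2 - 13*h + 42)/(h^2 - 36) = (h - 7)/(h + 6)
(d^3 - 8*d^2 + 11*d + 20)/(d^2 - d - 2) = (d^2 - 9*d + 20)/(d - 2)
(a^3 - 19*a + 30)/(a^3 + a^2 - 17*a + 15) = (a - 2)/(a - 1)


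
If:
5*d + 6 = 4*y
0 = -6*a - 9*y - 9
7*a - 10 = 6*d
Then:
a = -10/51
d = -290/153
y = -133/153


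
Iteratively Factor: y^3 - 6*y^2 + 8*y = (y)*(y^2 - 6*y + 8) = y*(y - 2)*(y - 4)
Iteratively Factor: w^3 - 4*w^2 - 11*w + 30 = (w - 5)*(w^2 + w - 6) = (w - 5)*(w - 2)*(w + 3)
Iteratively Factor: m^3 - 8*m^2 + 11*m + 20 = (m + 1)*(m^2 - 9*m + 20) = (m - 4)*(m + 1)*(m - 5)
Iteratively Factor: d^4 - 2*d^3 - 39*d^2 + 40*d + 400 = (d + 4)*(d^3 - 6*d^2 - 15*d + 100) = (d + 4)^2*(d^2 - 10*d + 25) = (d - 5)*(d + 4)^2*(d - 5)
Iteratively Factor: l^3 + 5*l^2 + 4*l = (l + 4)*(l^2 + l) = l*(l + 4)*(l + 1)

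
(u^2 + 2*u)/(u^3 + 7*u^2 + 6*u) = (u + 2)/(u^2 + 7*u + 6)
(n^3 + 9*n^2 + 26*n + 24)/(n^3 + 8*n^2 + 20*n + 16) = (n + 3)/(n + 2)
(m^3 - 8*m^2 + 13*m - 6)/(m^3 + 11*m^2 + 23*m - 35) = (m^2 - 7*m + 6)/(m^2 + 12*m + 35)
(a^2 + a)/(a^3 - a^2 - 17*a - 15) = a/(a^2 - 2*a - 15)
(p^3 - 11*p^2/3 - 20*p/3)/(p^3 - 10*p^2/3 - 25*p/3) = (3*p + 4)/(3*p + 5)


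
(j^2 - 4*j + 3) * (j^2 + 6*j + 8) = j^4 + 2*j^3 - 13*j^2 - 14*j + 24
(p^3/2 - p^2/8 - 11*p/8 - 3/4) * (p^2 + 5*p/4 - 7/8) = p^5/2 + p^4/2 - 63*p^3/32 - 151*p^2/64 + 17*p/64 + 21/32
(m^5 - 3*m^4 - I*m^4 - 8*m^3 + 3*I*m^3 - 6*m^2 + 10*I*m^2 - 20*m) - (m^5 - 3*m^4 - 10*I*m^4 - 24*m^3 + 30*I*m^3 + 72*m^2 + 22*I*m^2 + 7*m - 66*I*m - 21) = 9*I*m^4 + 16*m^3 - 27*I*m^3 - 78*m^2 - 12*I*m^2 - 27*m + 66*I*m + 21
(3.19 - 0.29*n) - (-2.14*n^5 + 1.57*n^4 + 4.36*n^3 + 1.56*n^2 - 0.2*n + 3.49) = 2.14*n^5 - 1.57*n^4 - 4.36*n^3 - 1.56*n^2 - 0.09*n - 0.3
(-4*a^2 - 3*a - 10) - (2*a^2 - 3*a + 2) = -6*a^2 - 12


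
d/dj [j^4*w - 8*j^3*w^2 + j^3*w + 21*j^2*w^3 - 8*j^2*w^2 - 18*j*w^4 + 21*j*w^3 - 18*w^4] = w*(4*j^3 - 24*j^2*w + 3*j^2 + 42*j*w^2 - 16*j*w - 18*w^3 + 21*w^2)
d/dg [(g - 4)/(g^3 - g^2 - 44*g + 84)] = (g^3 - g^2 - 44*g + (g - 4)*(-3*g^2 + 2*g + 44) + 84)/(g^3 - g^2 - 44*g + 84)^2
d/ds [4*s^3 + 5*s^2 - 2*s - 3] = 12*s^2 + 10*s - 2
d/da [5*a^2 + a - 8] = 10*a + 1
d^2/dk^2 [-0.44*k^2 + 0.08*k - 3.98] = -0.880000000000000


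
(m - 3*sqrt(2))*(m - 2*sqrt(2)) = m^2 - 5*sqrt(2)*m + 12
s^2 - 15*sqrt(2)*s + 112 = (s - 8*sqrt(2))*(s - 7*sqrt(2))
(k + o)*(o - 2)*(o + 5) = k*o^2 + 3*k*o - 10*k + o^3 + 3*o^2 - 10*o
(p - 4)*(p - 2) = p^2 - 6*p + 8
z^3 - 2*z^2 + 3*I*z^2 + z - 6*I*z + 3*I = (z - 1)^2*(z + 3*I)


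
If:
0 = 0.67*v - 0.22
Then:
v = 0.33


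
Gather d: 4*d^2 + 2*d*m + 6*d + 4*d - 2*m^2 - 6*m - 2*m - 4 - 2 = 4*d^2 + d*(2*m + 10) - 2*m^2 - 8*m - 6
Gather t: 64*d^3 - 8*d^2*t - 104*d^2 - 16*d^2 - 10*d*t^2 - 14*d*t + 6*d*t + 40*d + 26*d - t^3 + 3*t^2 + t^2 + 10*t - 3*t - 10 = 64*d^3 - 120*d^2 + 66*d - t^3 + t^2*(4 - 10*d) + t*(-8*d^2 - 8*d + 7) - 10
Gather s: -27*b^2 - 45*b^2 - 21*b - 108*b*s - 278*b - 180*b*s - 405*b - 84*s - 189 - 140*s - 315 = -72*b^2 - 704*b + s*(-288*b - 224) - 504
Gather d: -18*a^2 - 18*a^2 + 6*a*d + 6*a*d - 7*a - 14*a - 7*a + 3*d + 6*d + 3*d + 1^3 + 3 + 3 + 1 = -36*a^2 - 28*a + d*(12*a + 12) + 8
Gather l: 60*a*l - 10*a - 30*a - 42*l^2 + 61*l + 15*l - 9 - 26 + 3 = -40*a - 42*l^2 + l*(60*a + 76) - 32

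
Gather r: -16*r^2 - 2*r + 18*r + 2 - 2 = -16*r^2 + 16*r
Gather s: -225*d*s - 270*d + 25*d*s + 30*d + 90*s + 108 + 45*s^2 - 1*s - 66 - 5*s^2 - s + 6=-240*d + 40*s^2 + s*(88 - 200*d) + 48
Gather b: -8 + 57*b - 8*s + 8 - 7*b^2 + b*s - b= -7*b^2 + b*(s + 56) - 8*s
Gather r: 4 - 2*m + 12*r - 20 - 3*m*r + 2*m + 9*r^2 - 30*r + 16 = 9*r^2 + r*(-3*m - 18)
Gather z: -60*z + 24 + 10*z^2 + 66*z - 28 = 10*z^2 + 6*z - 4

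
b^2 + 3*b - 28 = (b - 4)*(b + 7)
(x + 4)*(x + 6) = x^2 + 10*x + 24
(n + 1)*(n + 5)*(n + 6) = n^3 + 12*n^2 + 41*n + 30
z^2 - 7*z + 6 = (z - 6)*(z - 1)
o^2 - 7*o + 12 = (o - 4)*(o - 3)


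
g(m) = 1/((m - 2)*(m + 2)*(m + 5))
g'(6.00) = 0.00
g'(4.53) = -0.00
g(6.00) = 0.00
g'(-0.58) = 0.03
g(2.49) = 0.06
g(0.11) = -0.05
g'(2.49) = -0.15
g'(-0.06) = 0.01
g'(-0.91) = 0.06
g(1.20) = -0.06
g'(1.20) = -0.05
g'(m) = -1/((m - 2)*(m + 2)*(m + 5)^2) - 1/((m - 2)*(m + 2)^2*(m + 5)) - 1/((m - 2)^2*(m + 2)*(m + 5)) = (-(m - 2)*(m + 2) - (m - 2)*(m + 5) - (m + 2)*(m + 5))/((m - 2)^2*(m + 2)^2*(m + 5)^2)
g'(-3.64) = 0.00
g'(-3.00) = 0.07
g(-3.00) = 0.10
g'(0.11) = 0.01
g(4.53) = 0.01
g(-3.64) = 0.08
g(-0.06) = -0.05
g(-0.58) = -0.06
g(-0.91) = -0.08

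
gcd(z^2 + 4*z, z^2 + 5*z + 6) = 1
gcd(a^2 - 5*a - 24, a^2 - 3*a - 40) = a - 8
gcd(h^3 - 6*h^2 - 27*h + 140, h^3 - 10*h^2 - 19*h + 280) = h^2 - 2*h - 35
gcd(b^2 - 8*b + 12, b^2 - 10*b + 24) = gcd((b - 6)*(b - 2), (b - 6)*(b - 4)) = b - 6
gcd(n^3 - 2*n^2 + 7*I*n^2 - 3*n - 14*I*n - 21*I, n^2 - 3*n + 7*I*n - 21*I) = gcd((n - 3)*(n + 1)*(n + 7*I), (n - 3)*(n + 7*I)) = n^2 + n*(-3 + 7*I) - 21*I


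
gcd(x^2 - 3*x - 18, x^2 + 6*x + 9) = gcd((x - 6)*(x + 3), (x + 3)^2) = x + 3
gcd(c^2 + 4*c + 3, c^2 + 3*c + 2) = c + 1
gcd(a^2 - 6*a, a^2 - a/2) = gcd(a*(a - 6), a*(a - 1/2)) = a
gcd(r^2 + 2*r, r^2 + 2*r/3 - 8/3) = r + 2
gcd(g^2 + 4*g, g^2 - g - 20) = g + 4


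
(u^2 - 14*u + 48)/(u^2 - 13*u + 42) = (u - 8)/(u - 7)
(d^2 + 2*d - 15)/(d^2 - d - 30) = (d - 3)/(d - 6)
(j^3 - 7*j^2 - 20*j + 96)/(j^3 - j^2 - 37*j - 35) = (-j^3 + 7*j^2 + 20*j - 96)/(-j^3 + j^2 + 37*j + 35)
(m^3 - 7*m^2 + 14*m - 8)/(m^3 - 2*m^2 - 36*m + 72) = (m^2 - 5*m + 4)/(m^2 - 36)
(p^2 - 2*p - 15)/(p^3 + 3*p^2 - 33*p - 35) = (p + 3)/(p^2 + 8*p + 7)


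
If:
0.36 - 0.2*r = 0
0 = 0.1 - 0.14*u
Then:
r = 1.80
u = 0.71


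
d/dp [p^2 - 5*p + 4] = 2*p - 5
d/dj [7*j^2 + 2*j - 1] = 14*j + 2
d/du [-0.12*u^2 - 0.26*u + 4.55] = -0.24*u - 0.26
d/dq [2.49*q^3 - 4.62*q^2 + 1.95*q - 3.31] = 7.47*q^2 - 9.24*q + 1.95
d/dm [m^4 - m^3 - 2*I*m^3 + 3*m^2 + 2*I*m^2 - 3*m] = 4*m^3 + m^2*(-3 - 6*I) + m*(6 + 4*I) - 3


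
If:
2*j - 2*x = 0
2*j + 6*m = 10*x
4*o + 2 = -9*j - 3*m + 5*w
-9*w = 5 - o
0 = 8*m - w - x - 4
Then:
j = 153/469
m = 204/469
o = -1228/469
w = -397/469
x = 153/469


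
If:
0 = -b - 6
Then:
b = -6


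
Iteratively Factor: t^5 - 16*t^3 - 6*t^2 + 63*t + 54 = (t - 3)*(t^4 + 3*t^3 - 7*t^2 - 27*t - 18) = (t - 3)*(t + 2)*(t^3 + t^2 - 9*t - 9) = (t - 3)*(t + 2)*(t + 3)*(t^2 - 2*t - 3) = (t - 3)*(t + 1)*(t + 2)*(t + 3)*(t - 3)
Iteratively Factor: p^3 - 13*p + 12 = (p + 4)*(p^2 - 4*p + 3) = (p - 1)*(p + 4)*(p - 3)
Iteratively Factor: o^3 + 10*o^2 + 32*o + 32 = (o + 4)*(o^2 + 6*o + 8) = (o + 4)^2*(o + 2)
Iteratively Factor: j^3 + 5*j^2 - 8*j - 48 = (j + 4)*(j^2 + j - 12) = (j + 4)^2*(j - 3)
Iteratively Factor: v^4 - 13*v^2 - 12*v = (v - 4)*(v^3 + 4*v^2 + 3*v) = (v - 4)*(v + 3)*(v^2 + v) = (v - 4)*(v + 1)*(v + 3)*(v)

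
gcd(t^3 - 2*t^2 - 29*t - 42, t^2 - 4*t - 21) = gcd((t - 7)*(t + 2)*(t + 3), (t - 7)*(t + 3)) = t^2 - 4*t - 21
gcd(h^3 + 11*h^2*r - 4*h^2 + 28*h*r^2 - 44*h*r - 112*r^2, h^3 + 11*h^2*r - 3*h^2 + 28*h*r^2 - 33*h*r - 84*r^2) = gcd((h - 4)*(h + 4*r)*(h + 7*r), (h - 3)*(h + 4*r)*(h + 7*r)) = h^2 + 11*h*r + 28*r^2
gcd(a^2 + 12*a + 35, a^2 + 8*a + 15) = a + 5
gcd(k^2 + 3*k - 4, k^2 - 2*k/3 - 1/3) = k - 1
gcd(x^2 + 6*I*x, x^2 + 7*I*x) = x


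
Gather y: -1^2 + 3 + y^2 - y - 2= y^2 - y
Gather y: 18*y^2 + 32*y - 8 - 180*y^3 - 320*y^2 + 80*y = -180*y^3 - 302*y^2 + 112*y - 8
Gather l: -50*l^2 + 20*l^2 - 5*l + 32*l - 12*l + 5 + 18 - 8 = -30*l^2 + 15*l + 15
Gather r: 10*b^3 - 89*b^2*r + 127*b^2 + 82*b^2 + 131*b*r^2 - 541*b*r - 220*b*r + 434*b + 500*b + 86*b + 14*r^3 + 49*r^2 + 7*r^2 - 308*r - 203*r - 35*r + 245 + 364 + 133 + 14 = 10*b^3 + 209*b^2 + 1020*b + 14*r^3 + r^2*(131*b + 56) + r*(-89*b^2 - 761*b - 546) + 756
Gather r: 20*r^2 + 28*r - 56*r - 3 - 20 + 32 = 20*r^2 - 28*r + 9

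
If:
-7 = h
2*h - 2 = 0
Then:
No Solution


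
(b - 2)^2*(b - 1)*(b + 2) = b^4 - 3*b^3 - 2*b^2 + 12*b - 8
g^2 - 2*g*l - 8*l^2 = (g - 4*l)*(g + 2*l)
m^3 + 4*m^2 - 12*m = m*(m - 2)*(m + 6)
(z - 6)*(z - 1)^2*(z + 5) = z^4 - 3*z^3 - 27*z^2 + 59*z - 30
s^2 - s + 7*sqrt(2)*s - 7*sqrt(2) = (s - 1)*(s + 7*sqrt(2))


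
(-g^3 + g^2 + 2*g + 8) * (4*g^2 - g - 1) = -4*g^5 + 5*g^4 + 8*g^3 + 29*g^2 - 10*g - 8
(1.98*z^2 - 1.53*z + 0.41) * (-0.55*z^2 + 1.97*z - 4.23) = -1.089*z^4 + 4.7421*z^3 - 11.615*z^2 + 7.2796*z - 1.7343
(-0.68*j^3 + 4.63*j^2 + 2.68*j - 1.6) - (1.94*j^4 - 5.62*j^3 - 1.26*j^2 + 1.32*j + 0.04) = -1.94*j^4 + 4.94*j^3 + 5.89*j^2 + 1.36*j - 1.64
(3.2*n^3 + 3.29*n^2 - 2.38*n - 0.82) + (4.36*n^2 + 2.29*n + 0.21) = 3.2*n^3 + 7.65*n^2 - 0.0899999999999999*n - 0.61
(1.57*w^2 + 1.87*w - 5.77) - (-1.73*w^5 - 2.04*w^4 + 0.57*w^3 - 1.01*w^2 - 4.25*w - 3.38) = 1.73*w^5 + 2.04*w^4 - 0.57*w^3 + 2.58*w^2 + 6.12*w - 2.39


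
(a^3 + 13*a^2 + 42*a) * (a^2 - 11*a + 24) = a^5 + 2*a^4 - 77*a^3 - 150*a^2 + 1008*a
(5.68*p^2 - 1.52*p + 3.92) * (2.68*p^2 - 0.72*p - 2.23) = 15.2224*p^4 - 8.1632*p^3 - 1.0664*p^2 + 0.5672*p - 8.7416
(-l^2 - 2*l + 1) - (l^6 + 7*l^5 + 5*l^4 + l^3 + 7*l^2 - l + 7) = -l^6 - 7*l^5 - 5*l^4 - l^3 - 8*l^2 - l - 6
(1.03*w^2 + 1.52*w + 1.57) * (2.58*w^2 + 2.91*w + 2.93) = 2.6574*w^4 + 6.9189*w^3 + 11.4917*w^2 + 9.0223*w + 4.6001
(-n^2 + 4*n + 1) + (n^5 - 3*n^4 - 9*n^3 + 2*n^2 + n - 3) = n^5 - 3*n^4 - 9*n^3 + n^2 + 5*n - 2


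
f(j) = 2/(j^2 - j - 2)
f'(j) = 2*(1 - 2*j)/(j^2 - j - 2)^2 = 2*(1 - 2*j)/(-j^2 + j + 2)^2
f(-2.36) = 0.34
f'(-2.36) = 0.33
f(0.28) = -0.91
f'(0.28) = 0.18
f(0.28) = -0.91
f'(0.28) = 0.18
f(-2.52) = 0.29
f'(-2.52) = 0.26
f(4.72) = 0.13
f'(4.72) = -0.07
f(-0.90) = -6.90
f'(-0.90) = 66.59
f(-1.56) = 1.00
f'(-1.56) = 2.07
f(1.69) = -2.40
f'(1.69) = -6.85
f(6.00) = 0.07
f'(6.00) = -0.03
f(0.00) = -1.00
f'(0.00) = 0.50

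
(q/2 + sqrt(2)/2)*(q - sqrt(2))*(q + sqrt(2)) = q^3/2 + sqrt(2)*q^2/2 - q - sqrt(2)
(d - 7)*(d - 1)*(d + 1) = d^3 - 7*d^2 - d + 7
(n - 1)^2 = n^2 - 2*n + 1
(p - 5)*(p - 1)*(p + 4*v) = p^3 + 4*p^2*v - 6*p^2 - 24*p*v + 5*p + 20*v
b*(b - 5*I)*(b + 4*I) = b^3 - I*b^2 + 20*b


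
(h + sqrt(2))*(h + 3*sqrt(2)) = h^2 + 4*sqrt(2)*h + 6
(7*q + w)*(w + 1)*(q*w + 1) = 7*q^2*w^2 + 7*q^2*w + q*w^3 + q*w^2 + 7*q*w + 7*q + w^2 + w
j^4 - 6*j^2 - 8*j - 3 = (j - 3)*(j + 1)^3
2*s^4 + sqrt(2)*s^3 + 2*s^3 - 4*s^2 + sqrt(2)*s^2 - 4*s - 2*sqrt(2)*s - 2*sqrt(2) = (s - sqrt(2))*(s + sqrt(2))*(sqrt(2)*s + 1)*(sqrt(2)*s + sqrt(2))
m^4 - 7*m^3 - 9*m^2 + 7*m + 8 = (m - 8)*(m - 1)*(m + 1)^2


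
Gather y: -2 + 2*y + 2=2*y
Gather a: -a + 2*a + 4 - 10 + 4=a - 2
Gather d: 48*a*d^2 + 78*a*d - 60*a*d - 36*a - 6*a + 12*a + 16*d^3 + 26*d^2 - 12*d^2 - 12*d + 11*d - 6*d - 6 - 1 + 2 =-30*a + 16*d^3 + d^2*(48*a + 14) + d*(18*a - 7) - 5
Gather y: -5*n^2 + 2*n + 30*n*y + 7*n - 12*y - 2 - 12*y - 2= -5*n^2 + 9*n + y*(30*n - 24) - 4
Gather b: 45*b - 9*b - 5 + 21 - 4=36*b + 12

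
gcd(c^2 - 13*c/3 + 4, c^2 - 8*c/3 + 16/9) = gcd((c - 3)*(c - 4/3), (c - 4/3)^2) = c - 4/3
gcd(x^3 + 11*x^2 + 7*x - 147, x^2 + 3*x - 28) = x + 7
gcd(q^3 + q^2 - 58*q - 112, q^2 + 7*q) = q + 7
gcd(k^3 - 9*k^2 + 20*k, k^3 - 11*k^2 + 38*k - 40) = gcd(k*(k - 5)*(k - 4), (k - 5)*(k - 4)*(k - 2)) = k^2 - 9*k + 20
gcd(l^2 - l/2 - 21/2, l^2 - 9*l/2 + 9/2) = 1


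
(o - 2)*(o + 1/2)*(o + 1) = o^3 - o^2/2 - 5*o/2 - 1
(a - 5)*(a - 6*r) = a^2 - 6*a*r - 5*a + 30*r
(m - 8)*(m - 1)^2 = m^3 - 10*m^2 + 17*m - 8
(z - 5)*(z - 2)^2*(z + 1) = z^4 - 8*z^3 + 15*z^2 + 4*z - 20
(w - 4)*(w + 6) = w^2 + 2*w - 24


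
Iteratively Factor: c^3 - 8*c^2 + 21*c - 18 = (c - 2)*(c^2 - 6*c + 9) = (c - 3)*(c - 2)*(c - 3)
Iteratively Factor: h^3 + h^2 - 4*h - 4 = (h + 2)*(h^2 - h - 2) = (h - 2)*(h + 2)*(h + 1)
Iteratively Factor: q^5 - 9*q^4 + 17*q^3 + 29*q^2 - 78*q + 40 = (q + 2)*(q^4 - 11*q^3 + 39*q^2 - 49*q + 20) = (q - 1)*(q + 2)*(q^3 - 10*q^2 + 29*q - 20) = (q - 4)*(q - 1)*(q + 2)*(q^2 - 6*q + 5) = (q - 4)*(q - 1)^2*(q + 2)*(q - 5)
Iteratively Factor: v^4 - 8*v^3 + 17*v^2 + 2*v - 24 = (v - 3)*(v^3 - 5*v^2 + 2*v + 8) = (v - 3)*(v - 2)*(v^2 - 3*v - 4) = (v - 3)*(v - 2)*(v + 1)*(v - 4)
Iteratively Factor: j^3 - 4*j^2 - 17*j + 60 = (j - 5)*(j^2 + j - 12) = (j - 5)*(j + 4)*(j - 3)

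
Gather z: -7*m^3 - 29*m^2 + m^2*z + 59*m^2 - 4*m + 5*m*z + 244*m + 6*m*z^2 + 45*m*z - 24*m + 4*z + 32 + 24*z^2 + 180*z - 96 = -7*m^3 + 30*m^2 + 216*m + z^2*(6*m + 24) + z*(m^2 + 50*m + 184) - 64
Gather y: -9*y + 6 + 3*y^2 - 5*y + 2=3*y^2 - 14*y + 8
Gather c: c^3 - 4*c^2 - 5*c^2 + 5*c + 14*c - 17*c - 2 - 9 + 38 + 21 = c^3 - 9*c^2 + 2*c + 48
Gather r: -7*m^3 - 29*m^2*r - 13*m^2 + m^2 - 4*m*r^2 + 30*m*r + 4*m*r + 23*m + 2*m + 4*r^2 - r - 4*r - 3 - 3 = -7*m^3 - 12*m^2 + 25*m + r^2*(4 - 4*m) + r*(-29*m^2 + 34*m - 5) - 6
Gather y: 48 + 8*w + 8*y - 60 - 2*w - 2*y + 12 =6*w + 6*y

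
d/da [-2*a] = -2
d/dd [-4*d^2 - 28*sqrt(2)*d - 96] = -8*d - 28*sqrt(2)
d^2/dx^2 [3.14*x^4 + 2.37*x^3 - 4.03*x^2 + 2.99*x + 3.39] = 37.68*x^2 + 14.22*x - 8.06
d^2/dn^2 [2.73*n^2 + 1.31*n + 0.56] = 5.46000000000000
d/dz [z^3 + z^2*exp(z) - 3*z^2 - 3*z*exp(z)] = z^2*exp(z) + 3*z^2 - z*exp(z) - 6*z - 3*exp(z)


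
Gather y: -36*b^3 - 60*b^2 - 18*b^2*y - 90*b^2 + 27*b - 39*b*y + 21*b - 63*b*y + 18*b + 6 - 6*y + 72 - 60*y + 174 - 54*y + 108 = -36*b^3 - 150*b^2 + 66*b + y*(-18*b^2 - 102*b - 120) + 360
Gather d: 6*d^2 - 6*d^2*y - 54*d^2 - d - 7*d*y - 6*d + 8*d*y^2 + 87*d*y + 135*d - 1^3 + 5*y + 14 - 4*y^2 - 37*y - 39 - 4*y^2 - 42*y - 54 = d^2*(-6*y - 48) + d*(8*y^2 + 80*y + 128) - 8*y^2 - 74*y - 80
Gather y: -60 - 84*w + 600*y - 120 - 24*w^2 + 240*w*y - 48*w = -24*w^2 - 132*w + y*(240*w + 600) - 180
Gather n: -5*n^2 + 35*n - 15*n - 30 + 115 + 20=-5*n^2 + 20*n + 105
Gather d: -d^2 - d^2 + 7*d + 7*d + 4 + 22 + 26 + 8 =-2*d^2 + 14*d + 60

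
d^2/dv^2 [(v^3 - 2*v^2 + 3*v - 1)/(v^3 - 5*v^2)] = 2*(3*v^4 + 9*v^3 - 51*v^2 + 115*v - 75)/(v^4*(v^3 - 15*v^2 + 75*v - 125))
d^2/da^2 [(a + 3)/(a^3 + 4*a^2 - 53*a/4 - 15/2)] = 8*((a + 3)*(12*a^2 + 32*a - 53)^2 + (-12*a^2 - 32*a - 4*(a + 3)*(3*a + 4) + 53)*(4*a^3 + 16*a^2 - 53*a - 30))/(4*a^3 + 16*a^2 - 53*a - 30)^3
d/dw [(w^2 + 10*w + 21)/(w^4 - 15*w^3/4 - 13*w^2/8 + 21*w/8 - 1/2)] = 8*(-16*w^5 - 210*w^4 - 72*w^3 + 2041*w^2 + 538*w - 481)/(64*w^8 - 480*w^7 + 692*w^6 + 1116*w^5 - 1155*w^4 - 306*w^3 + 545*w^2 - 168*w + 16)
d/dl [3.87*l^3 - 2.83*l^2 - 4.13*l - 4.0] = 11.61*l^2 - 5.66*l - 4.13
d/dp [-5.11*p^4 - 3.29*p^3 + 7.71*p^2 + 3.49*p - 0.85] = -20.44*p^3 - 9.87*p^2 + 15.42*p + 3.49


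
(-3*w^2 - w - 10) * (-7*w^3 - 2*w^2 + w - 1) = 21*w^5 + 13*w^4 + 69*w^3 + 22*w^2 - 9*w + 10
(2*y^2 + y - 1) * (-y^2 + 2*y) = -2*y^4 + 3*y^3 + 3*y^2 - 2*y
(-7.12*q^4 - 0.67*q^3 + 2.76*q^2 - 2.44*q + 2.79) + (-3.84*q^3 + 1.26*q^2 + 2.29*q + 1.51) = -7.12*q^4 - 4.51*q^3 + 4.02*q^2 - 0.15*q + 4.3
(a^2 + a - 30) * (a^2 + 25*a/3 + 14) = a^4 + 28*a^3/3 - 23*a^2/3 - 236*a - 420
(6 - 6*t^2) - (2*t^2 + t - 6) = -8*t^2 - t + 12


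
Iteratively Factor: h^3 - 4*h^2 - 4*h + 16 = (h - 4)*(h^2 - 4) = (h - 4)*(h + 2)*(h - 2)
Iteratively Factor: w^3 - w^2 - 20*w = (w - 5)*(w^2 + 4*w) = w*(w - 5)*(w + 4)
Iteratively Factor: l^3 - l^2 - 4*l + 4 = (l + 2)*(l^2 - 3*l + 2) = (l - 2)*(l + 2)*(l - 1)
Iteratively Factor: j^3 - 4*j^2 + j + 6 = (j - 2)*(j^2 - 2*j - 3) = (j - 2)*(j + 1)*(j - 3)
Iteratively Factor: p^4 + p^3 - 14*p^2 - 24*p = (p + 3)*(p^3 - 2*p^2 - 8*p) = (p - 4)*(p + 3)*(p^2 + 2*p) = p*(p - 4)*(p + 3)*(p + 2)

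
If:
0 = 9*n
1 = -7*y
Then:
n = 0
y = -1/7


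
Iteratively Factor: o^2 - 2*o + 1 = (o - 1)*(o - 1)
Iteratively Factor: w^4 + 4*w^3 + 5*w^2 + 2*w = (w + 1)*(w^3 + 3*w^2 + 2*w) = w*(w + 1)*(w^2 + 3*w + 2) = w*(w + 1)*(w + 2)*(w + 1)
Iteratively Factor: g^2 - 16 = (g + 4)*(g - 4)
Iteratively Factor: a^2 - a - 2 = (a + 1)*(a - 2)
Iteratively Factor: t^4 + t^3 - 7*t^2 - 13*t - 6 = (t - 3)*(t^3 + 4*t^2 + 5*t + 2) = (t - 3)*(t + 1)*(t^2 + 3*t + 2) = (t - 3)*(t + 1)^2*(t + 2)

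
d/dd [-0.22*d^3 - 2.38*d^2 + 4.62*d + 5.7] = -0.66*d^2 - 4.76*d + 4.62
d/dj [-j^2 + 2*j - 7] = 2 - 2*j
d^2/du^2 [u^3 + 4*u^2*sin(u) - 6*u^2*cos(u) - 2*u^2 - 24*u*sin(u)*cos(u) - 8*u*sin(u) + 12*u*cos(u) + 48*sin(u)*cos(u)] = -4*u^2*sin(u) + 6*u^2*cos(u) + 32*u*sin(u) + 48*u*sin(2*u) + 4*u*cos(u) + 6*u - 16*sin(u) - 96*sin(2*u) - 28*cos(u) - 48*cos(2*u) - 4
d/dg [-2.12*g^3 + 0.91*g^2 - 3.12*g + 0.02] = -6.36*g^2 + 1.82*g - 3.12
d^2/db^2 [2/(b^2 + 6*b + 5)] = 4*(-b^2 - 6*b + 4*(b + 3)^2 - 5)/(b^2 + 6*b + 5)^3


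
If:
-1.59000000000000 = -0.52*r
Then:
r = 3.06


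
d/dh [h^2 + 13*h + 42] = 2*h + 13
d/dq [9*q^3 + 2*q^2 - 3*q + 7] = 27*q^2 + 4*q - 3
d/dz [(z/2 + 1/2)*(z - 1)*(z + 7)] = 3*z^2/2 + 7*z - 1/2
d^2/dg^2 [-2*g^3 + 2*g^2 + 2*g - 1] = 4 - 12*g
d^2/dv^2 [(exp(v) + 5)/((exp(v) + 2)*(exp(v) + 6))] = (exp(4*v) + 12*exp(3*v) + 48*exp(2*v) - 16*exp(v) - 336)*exp(v)/(exp(6*v) + 24*exp(5*v) + 228*exp(4*v) + 1088*exp(3*v) + 2736*exp(2*v) + 3456*exp(v) + 1728)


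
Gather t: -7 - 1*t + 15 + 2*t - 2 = t + 6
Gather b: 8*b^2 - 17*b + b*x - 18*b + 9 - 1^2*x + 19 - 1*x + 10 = 8*b^2 + b*(x - 35) - 2*x + 38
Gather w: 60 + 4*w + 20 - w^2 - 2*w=-w^2 + 2*w + 80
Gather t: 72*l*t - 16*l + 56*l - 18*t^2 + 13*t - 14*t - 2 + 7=40*l - 18*t^2 + t*(72*l - 1) + 5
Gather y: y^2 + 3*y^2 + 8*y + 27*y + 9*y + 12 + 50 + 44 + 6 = 4*y^2 + 44*y + 112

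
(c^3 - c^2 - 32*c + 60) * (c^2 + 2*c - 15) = c^5 + c^4 - 49*c^3 + 11*c^2 + 600*c - 900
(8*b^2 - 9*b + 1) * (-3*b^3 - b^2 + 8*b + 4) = -24*b^5 + 19*b^4 + 70*b^3 - 41*b^2 - 28*b + 4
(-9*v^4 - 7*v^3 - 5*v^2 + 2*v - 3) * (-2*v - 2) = 18*v^5 + 32*v^4 + 24*v^3 + 6*v^2 + 2*v + 6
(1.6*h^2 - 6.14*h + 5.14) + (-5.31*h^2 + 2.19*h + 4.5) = -3.71*h^2 - 3.95*h + 9.64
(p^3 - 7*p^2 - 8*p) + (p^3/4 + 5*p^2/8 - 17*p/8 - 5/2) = 5*p^3/4 - 51*p^2/8 - 81*p/8 - 5/2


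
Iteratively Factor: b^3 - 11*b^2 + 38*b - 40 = (b - 5)*(b^2 - 6*b + 8) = (b - 5)*(b - 4)*(b - 2)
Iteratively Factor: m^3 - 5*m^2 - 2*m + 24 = (m - 3)*(m^2 - 2*m - 8) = (m - 3)*(m + 2)*(m - 4)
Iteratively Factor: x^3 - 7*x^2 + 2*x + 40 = (x - 5)*(x^2 - 2*x - 8) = (x - 5)*(x - 4)*(x + 2)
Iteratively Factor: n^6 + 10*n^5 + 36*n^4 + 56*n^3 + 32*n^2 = (n + 2)*(n^5 + 8*n^4 + 20*n^3 + 16*n^2) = n*(n + 2)*(n^4 + 8*n^3 + 20*n^2 + 16*n) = n*(n + 2)^2*(n^3 + 6*n^2 + 8*n) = n*(n + 2)^3*(n^2 + 4*n) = n*(n + 2)^3*(n + 4)*(n)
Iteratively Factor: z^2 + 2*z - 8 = (z - 2)*(z + 4)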